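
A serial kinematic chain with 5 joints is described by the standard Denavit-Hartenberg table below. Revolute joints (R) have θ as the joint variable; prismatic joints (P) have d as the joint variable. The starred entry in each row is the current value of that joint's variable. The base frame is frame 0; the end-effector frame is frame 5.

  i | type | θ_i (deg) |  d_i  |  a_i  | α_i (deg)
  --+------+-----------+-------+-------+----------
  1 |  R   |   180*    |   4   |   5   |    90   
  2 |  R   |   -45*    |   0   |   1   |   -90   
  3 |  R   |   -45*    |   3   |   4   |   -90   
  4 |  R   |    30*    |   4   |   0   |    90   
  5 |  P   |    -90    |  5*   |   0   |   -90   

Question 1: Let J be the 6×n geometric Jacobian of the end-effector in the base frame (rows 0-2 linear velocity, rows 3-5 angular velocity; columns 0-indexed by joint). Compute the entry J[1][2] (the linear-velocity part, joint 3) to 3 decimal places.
axis z_2 = (-0.7071,0.0000,0.7071); lever o_n−o_2 = (-10.4332,1.7678,-0.0668)
cross product → J_v[:, 2] = (-1.2500,-7.4246,-1.2500)
J_ω[:, 2] = z_2
entry J[1][2] = -7.4246

-7.425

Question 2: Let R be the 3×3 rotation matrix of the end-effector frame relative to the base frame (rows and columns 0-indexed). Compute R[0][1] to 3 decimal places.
End-effector y-axis (col 1 of R) = (0.8624,-0.3536,-0.3624)
R[0][1] = 0.8624

0.862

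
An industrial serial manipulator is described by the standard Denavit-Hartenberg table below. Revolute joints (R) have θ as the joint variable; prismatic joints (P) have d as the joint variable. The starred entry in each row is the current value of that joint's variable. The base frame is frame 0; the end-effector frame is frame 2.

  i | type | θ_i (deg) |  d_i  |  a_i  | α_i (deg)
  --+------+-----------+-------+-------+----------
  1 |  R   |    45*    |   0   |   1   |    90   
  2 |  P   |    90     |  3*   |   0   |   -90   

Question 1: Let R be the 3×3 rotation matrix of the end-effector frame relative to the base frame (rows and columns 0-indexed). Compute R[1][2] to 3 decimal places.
-0.707

End-effector z-axis (col 2 of R) = (-0.7071,-0.7071,0.0000)
R[1][2] = -0.7071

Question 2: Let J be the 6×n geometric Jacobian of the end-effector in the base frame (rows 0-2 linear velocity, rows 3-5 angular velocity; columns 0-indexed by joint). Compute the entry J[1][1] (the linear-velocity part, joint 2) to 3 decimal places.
prismatic axis z_1 = (0.7071,-0.7071,0.0000)
J_v[:, 1] = z_1; J_ω[:, 1] = (0,0,0)
entry J[1][1] = -0.7071

-0.707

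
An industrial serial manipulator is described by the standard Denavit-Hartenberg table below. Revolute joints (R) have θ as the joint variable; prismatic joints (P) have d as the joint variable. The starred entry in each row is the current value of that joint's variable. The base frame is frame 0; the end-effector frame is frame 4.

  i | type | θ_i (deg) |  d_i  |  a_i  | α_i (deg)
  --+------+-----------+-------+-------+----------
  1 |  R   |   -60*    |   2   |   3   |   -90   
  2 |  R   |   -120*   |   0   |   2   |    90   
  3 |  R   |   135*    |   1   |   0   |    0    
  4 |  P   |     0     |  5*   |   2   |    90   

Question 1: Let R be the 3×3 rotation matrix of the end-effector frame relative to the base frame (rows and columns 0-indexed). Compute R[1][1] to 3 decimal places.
0.750

End-effector y-axis (col 1 of R) = (-0.4330,0.7500,-0.5000)
R[1][1] = 0.7500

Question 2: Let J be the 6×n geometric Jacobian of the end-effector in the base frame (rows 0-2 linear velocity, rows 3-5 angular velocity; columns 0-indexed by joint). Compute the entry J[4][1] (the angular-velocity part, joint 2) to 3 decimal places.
0.500

axis z_1 = (0.8660,0.5000,0.0000); lever o_n−o_1 = (-1.5198,5.4608,-2.4927)
cross product → J_v[:, 1] = (-1.2463,2.1587,5.4890)
J_ω[:, 1] = z_1
entry J[4][1] = 0.5000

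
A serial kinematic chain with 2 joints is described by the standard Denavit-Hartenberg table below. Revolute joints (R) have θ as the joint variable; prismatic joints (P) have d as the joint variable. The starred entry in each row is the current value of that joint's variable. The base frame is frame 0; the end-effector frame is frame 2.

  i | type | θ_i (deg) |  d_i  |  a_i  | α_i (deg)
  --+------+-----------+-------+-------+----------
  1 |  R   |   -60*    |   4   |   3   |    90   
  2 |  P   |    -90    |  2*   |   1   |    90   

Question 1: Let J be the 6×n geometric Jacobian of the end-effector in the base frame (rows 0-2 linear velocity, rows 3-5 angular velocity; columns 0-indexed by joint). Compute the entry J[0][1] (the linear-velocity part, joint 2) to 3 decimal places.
prismatic axis z_1 = (-0.8660,-0.5000,0.0000)
J_v[:, 1] = z_1; J_ω[:, 1] = (0,0,0)
entry J[0][1] = -0.8660

-0.866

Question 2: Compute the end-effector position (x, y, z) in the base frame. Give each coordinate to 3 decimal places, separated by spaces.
after link 1: o_1 = (1.5000, -2.5981, 4.0000)
after link 2: o_2 = (-0.2321, -3.5981, 3.0000)

-0.232 -3.598 3.000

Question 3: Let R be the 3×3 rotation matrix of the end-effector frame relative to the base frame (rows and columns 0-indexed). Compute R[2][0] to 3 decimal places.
-1.000

End-effector x-axis (col 0 of R) = (-0.0000,-0.0000,-1.0000)
R[2][0] = -1.0000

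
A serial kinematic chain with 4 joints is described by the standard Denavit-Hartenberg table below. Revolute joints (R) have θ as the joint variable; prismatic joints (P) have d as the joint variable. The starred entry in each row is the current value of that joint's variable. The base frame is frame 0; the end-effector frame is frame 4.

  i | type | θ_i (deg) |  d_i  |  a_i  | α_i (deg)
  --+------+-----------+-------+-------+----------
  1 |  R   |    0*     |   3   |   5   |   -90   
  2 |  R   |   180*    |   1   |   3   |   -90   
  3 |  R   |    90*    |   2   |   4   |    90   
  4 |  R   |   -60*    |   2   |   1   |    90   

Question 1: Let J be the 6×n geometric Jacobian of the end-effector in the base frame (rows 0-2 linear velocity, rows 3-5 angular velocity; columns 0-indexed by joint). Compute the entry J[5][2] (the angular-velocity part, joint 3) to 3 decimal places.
axis z_2 = (-0.0000,0.0000,1.0000); lever o_n−o_2 = (-2.0000,-4.5000,1.1340)
cross product → J_v[:, 2] = (4.5000,-2.0000,0.0000)
J_ω[:, 2] = z_2
entry J[5][2] = 1.0000

1.000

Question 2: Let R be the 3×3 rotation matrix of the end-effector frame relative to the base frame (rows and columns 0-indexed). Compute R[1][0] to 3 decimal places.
-0.500

End-effector x-axis (col 0 of R) = (0.0000,-0.5000,-0.8660)
R[1][0] = -0.5000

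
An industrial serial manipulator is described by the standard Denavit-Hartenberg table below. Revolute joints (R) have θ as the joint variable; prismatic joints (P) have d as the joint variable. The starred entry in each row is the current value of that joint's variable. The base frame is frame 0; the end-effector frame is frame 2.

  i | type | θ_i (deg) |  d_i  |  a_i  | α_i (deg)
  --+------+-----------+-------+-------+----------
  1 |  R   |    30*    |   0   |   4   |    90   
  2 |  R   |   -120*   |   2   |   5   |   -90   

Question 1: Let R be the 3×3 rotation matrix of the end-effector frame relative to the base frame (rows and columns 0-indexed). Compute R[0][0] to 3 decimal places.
End-effector x-axis (col 0 of R) = (-0.4330,-0.2500,-0.8660)
R[0][0] = -0.4330

-0.433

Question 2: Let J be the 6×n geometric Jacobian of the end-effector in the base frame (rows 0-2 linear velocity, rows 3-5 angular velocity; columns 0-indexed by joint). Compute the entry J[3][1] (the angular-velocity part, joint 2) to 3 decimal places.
axis z_1 = (0.5000,-0.8660,0.0000); lever o_n−o_1 = (-1.1651,-2.9821,-4.3301)
cross product → J_v[:, 1] = (3.7500,2.1651,-2.5000)
J_ω[:, 1] = z_1
entry J[3][1] = 0.5000

0.500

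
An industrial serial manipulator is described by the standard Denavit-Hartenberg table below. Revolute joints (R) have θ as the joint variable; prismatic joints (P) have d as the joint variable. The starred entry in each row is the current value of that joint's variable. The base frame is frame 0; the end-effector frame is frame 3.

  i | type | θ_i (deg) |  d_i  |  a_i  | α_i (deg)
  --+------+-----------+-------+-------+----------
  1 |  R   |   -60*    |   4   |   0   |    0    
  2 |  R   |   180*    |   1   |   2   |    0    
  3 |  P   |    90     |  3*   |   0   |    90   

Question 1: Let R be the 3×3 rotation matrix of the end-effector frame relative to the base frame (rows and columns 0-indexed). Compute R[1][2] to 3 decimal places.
End-effector z-axis (col 2 of R) = (-0.5000,0.8660,0.0000)
R[1][2] = 0.8660

0.866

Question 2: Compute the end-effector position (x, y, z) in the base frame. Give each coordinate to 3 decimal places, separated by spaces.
-1.000 1.732 8.000

after link 1: o_1 = (0.0000, 0.0000, 4.0000)
after link 2: o_2 = (-1.0000, 1.7321, 5.0000)
after link 3: o_3 = (-1.0000, 1.7321, 8.0000)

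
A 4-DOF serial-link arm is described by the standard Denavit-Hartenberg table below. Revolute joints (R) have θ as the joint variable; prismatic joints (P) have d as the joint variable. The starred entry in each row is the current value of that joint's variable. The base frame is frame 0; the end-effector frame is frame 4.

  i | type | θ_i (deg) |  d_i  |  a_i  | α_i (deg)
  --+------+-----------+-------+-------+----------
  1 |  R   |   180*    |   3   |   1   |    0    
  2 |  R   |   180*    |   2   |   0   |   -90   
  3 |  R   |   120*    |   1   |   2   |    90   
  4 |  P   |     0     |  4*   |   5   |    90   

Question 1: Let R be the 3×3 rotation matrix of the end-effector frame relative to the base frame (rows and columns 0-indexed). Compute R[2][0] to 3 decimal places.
-0.866

End-effector x-axis (col 0 of R) = (-0.5000,0.0000,-0.8660)
R[2][0] = -0.8660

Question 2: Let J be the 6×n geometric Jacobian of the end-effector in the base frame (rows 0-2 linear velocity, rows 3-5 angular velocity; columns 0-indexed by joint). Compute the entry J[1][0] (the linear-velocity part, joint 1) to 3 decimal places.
-1.036

axis z_0 = ẑ; lever o_n−o_0 = (-1.0359,1.0000,-3.0622)
cross product → J_v[:, 0] = (-1.0000,-1.0359,0.0000)
J_ω[:, 0] = z_0
entry J[1][0] = -1.0359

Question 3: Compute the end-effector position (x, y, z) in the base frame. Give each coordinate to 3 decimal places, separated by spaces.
after link 1: o_1 = (-1.0000, 0.0000, 3.0000)
after link 2: o_2 = (-1.0000, 0.0000, 5.0000)
after link 3: o_3 = (-2.0000, 1.0000, 3.2679)
after link 4: o_4 = (-1.0359, 1.0000, -3.0622)

-1.036 1.000 -3.062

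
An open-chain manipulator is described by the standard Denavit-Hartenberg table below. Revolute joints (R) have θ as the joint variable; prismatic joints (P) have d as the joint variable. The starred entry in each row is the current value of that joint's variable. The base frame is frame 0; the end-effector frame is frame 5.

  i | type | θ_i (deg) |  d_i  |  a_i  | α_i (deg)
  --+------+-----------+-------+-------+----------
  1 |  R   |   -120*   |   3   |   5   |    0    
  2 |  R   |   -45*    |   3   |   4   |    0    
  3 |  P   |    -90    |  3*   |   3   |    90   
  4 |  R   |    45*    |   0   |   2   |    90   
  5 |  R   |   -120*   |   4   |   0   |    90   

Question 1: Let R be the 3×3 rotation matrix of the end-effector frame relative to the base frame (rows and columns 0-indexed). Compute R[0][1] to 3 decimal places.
End-effector y-axis (col 1 of R) = (-0.1830,0.6830,-0.7071)
R[0][1] = -0.1830

-0.183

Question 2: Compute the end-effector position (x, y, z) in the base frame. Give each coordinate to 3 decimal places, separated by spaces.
-8.238 1.630 7.586

after link 1: o_1 = (-2.5000, -4.3301, 3.0000)
after link 2: o_2 = (-6.3637, -5.3654, 6.0000)
after link 3: o_3 = (-7.1402, -2.4676, 9.0000)
after link 4: o_4 = (-7.5062, -1.1016, 10.4142)
after link 5: o_5 = (-8.2382, 1.6305, 7.5858)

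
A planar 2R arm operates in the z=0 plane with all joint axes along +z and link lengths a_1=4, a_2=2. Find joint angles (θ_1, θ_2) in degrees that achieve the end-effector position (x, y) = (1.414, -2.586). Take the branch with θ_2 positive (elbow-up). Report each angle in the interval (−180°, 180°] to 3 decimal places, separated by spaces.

cos θ_2 = (8.6868−4²−2²)/(2·4·2) = -0.7071; θ_2 = 134.9975° (elbow-up)
β = atan2(-2.5860,1.4140) = -61.3306°; ψ = atan2(1.4143,2.5858) = 28.6755°
θ_1 = β − ψ = -90.0061°

-90.006 134.997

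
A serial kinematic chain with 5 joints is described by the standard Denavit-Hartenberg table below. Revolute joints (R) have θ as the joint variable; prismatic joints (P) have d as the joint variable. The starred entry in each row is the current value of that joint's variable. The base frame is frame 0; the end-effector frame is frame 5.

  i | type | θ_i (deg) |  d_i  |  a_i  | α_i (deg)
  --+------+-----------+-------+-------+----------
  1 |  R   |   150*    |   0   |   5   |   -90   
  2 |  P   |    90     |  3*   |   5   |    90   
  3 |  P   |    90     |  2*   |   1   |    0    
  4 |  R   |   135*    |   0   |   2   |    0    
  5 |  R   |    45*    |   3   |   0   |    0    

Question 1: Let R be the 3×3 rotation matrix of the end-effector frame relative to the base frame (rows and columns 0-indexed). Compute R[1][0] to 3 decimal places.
End-effector x-axis (col 0 of R) = (0.5000,0.8660,0.0000)
R[1][0] = 0.8660

0.866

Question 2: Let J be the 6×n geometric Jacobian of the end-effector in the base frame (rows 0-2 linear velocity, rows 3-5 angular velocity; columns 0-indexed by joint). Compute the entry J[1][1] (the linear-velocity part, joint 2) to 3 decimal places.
-0.866

prismatic axis z_1 = (-0.5000,-0.8660,0.0000)
J_v[:, 1] = z_1; J_ω[:, 1] = (0,0,0)
entry J[1][1] = -0.8660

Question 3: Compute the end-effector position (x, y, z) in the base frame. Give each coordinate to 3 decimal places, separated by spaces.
after link 1: o_1 = (-4.3301, 2.5000, 0.0000)
after link 2: o_2 = (-5.8301, -0.0981, -5.0000)
after link 3: o_3 = (-8.0622, 0.0359, -5.0000)
after link 4: o_4 = (-7.3551, 1.2606, -3.5858)
after link 5: o_5 = (-9.9531, 2.7606, -3.5858)

-9.953 2.761 -3.586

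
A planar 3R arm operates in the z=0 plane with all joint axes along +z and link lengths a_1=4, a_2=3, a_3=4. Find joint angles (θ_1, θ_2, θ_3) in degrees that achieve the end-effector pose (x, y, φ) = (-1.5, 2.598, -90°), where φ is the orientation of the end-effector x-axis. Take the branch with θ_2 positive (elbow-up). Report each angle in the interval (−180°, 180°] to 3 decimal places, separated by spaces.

wrist centre = target − a_3·(cos φ, sin φ) = (-1.5000, 6.5980)
cos θ_2 = (45.7836−4²−3²)/(2·4·3) = 0.8660; θ_2 = 30.0048° (elbow-up)
β = atan2(6.5980,-1.5000) = 102.8080°; ψ = atan2(1.5002,6.5980) = 12.8099°
θ_1 = β − ψ = 89.9981°
θ_3 = φ − θ_1 − θ_2 = 149.9971° (wrapped to (-180°,180°])

89.998 30.005 149.997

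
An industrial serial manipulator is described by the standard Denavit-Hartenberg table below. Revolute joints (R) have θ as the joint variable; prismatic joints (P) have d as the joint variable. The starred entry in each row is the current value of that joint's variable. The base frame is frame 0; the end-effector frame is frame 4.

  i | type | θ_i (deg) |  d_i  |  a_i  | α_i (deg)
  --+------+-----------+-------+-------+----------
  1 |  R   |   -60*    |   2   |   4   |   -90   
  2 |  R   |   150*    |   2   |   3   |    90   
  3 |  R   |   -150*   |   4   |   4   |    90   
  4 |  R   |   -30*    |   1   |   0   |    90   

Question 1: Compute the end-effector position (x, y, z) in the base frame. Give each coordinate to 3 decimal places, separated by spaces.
after link 1: o_1 = (2.0000, -3.4641, 2.0000)
after link 2: o_2 = (2.4330, -0.2141, 0.5000)
after link 3: o_3 = (3.2010, -5.5442, -1.2321)
after link 4: o_4 = (4.1675, -5.4862, -0.9821)

4.167 -5.486 -0.982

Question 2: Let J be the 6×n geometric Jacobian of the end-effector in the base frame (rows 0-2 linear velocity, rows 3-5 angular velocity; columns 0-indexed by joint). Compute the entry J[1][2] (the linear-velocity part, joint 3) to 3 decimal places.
-1.132

axis z_2 = (0.2500,-0.4330,-0.8660); lever o_n−o_2 = (1.7345,-5.2721,-1.4821)
cross product → J_v[:, 2] = (-3.9240,-1.1316,-0.5670)
J_ω[:, 2] = z_2
entry J[1][2] = -1.1316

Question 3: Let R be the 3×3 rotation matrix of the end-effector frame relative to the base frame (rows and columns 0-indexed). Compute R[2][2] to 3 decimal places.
0.533

End-effector z-axis (col 2 of R) = (-0.1875,0.8248,0.5335)
R[2][2] = 0.5335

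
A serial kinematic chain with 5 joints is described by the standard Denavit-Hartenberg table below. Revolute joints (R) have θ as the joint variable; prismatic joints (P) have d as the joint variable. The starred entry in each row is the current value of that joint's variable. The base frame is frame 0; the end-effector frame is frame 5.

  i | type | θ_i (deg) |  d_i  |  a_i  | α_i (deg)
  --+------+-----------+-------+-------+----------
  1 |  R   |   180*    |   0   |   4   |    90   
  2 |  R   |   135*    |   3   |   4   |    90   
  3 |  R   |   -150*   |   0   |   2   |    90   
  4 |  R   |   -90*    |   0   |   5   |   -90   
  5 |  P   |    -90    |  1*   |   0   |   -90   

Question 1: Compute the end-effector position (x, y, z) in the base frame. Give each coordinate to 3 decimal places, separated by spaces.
0.527 1.500 -2.544

after link 1: o_1 = (-4.0000, 0.0000, 0.0000)
after link 2: o_2 = (-1.1716, 3.0000, 2.8284)
after link 3: o_3 = (-2.3963, 2.0000, 1.6037)
after link 4: o_4 = (1.1392, 2.0000, -1.9319)
after link 5: o_5 = (0.5268, 1.5000, -2.5442)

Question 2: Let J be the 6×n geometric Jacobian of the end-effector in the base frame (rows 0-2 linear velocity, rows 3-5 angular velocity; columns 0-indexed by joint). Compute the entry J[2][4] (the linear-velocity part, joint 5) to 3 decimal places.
-0.612

prismatic axis z_4 = (-0.6124,-0.5000,-0.6124)
J_v[:, 4] = z_4; J_ω[:, 4] = (0,0,0)
entry J[2][4] = -0.6124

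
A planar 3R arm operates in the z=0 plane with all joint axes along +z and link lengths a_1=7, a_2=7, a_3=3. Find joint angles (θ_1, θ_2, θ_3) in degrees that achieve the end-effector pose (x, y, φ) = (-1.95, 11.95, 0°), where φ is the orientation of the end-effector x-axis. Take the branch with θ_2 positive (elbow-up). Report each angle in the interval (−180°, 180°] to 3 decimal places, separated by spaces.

wrist centre = target − a_3·(cos φ, sin φ) = (-4.9500, 11.9500)
cos θ_2 = (167.3050−7²−7²)/(2·7·7) = 0.7072; θ_2 = 44.9929° (elbow-up)
β = atan2(11.9500,-4.9500) = 112.5006°; ψ = atan2(4.9491,11.9504) = 22.4965°
θ_1 = β − ψ = 90.0041°
θ_3 = φ − θ_1 − θ_2 = -134.9971° (wrapped to (-180°,180°])

90.004 44.993 -134.997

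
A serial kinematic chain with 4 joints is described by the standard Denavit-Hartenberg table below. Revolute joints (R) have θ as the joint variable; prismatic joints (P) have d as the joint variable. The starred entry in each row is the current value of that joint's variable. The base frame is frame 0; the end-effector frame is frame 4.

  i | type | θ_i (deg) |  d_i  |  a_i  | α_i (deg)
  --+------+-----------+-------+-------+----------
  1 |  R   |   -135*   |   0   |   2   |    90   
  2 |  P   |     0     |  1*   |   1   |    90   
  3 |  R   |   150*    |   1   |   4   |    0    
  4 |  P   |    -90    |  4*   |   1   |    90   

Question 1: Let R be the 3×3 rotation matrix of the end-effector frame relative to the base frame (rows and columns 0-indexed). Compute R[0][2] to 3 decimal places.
-0.259

End-effector z-axis (col 2 of R) = (-0.2588,-0.9659,-0.0000)
R[0][2] = -0.2588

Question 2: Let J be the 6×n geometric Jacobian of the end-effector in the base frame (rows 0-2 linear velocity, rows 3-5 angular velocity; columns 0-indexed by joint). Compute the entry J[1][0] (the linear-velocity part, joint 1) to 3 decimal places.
-2.759

axis z_0 = ẑ; lever o_n−o_0 = (-2.7591,2.7083,-5.0000)
cross product → J_v[:, 0] = (-2.7083,-2.7591,0.0000)
J_ω[:, 0] = z_0
entry J[1][0] = -2.7591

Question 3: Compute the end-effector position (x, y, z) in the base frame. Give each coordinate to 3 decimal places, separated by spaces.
after link 1: o_1 = (-1.4142, -1.4142, 0.0000)
after link 2: o_2 = (-2.8284, -1.4142, 0.0000)
after link 3: o_3 = (-1.7932, 2.4495, -1.0000)
after link 4: o_4 = (-2.7591, 2.7083, -5.0000)

-2.759 2.708 -5.000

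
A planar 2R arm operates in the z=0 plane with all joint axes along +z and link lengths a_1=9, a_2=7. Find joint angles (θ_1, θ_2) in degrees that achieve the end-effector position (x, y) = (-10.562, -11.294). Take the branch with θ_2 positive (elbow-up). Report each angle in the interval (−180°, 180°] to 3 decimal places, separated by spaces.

-146.167 30.008

cos θ_2 = (239.1103−9²−7²)/(2·9·7) = 0.8660; θ_2 = 30.0081° (elbow-up)
β = atan2(-11.2940,-10.5620) = -133.0818°; ψ = atan2(3.5009,15.0617) = 13.0852°
θ_1 = β − ψ = -146.1670°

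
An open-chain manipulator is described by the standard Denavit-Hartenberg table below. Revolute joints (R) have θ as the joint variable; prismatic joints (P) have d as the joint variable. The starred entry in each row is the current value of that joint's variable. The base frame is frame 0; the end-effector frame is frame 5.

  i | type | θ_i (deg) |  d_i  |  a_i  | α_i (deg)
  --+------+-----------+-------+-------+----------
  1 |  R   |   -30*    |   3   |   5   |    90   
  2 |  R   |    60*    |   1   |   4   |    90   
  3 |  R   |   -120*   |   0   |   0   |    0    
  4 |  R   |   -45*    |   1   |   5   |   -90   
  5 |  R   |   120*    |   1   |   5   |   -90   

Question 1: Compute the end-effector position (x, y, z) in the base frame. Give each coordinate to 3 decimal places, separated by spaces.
2.937 -0.988 6.262

after link 1: o_1 = (4.3301, -2.5000, 3.0000)
after link 2: o_2 = (5.5622, -4.3660, 6.4641)
after link 3: o_3 = (5.5622, -4.3660, 6.4641)
after link 4: o_4 = (4.8679, -2.4709, 1.7815)
after link 5: o_5 = (2.9375, -0.9882, 6.2620)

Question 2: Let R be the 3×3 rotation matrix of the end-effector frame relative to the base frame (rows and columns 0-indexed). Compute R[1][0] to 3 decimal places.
0.142

End-effector x-axis (col 0 of R) = (-0.5051,0.1422,0.8513)
R[1][0] = 0.1422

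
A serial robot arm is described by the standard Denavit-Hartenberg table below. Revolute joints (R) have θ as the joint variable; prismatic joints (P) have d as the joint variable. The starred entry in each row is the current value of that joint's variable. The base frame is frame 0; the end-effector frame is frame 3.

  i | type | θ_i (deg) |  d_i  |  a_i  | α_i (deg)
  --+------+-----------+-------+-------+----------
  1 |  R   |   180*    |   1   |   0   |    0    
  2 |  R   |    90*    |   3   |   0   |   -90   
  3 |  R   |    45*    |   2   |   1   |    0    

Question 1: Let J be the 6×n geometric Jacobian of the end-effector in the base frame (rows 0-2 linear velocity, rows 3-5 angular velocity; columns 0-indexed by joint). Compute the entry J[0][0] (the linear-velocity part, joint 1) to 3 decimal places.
0.707

axis z_0 = ẑ; lever o_n−o_0 = (2.0000,-0.7071,3.2929)
cross product → J_v[:, 0] = (0.7071,2.0000,-0.0000)
J_ω[:, 0] = z_0
entry J[0][0] = 0.7071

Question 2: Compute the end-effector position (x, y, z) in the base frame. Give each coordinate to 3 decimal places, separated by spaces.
2.000 -0.707 3.293

after link 1: o_1 = (0.0000, 0.0000, 1.0000)
after link 2: o_2 = (0.0000, 0.0000, 4.0000)
after link 3: o_3 = (2.0000, -0.7071, 3.2929)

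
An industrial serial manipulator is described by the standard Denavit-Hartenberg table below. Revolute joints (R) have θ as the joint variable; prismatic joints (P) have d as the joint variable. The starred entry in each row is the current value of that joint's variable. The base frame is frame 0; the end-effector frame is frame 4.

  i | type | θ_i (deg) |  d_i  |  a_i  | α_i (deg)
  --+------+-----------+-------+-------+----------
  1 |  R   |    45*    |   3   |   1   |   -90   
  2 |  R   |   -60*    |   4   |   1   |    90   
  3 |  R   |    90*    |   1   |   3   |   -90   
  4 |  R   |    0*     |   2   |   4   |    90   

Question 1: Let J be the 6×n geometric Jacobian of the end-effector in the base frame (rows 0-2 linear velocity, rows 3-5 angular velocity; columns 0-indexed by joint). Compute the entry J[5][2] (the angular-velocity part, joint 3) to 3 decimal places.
0.500

axis z_2 = (-0.6124,-0.6124,0.5000); lever o_n−o_2 = (-6.2692,3.6303,-1.2321)
cross product → J_v[:, 2] = (-1.0607,-3.8891,-6.0622)
J_ω[:, 2] = z_2
entry J[5][2] = 0.5000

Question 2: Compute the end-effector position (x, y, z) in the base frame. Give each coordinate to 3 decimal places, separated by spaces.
-8.037 7.519 2.634

after link 1: o_1 = (0.7071, 0.7071, 3.0000)
after link 2: o_2 = (-1.7678, 3.8891, 3.8660)
after link 3: o_3 = (-4.5015, 5.3980, 4.3660)
after link 4: o_4 = (-8.0370, 7.5194, 2.6340)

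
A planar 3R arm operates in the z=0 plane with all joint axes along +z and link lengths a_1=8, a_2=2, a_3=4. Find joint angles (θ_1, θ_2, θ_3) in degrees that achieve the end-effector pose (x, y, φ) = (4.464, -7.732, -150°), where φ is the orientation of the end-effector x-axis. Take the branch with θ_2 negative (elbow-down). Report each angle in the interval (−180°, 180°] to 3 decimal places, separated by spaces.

-29.999 -30.008 -89.994

wrist centre = target − a_3·(cos φ, sin φ) = (7.9281, -5.7320)
cos θ_2 = (95.7106−8²−2²)/(2·8·2) = 0.8660; θ_2 = -30.0079° (elbow-down)
β = atan2(-5.7320,7.9281) = -35.8668°; ψ = atan2(-1.0002,9.7319) = -5.8682°
θ_1 = β − ψ = -29.9986°
θ_3 = φ − θ_1 − θ_2 = -89.9935° (wrapped to (-180°,180°])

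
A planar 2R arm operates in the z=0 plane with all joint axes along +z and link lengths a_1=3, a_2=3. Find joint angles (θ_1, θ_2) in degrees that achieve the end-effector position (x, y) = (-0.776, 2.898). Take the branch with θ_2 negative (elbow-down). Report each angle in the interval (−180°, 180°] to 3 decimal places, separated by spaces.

164.989 -119.998

cos θ_2 = (9.0006−3²−3²)/(2·3·3) = -0.5000; θ_2 = -119.9979° (elbow-down)
β = atan2(2.8980,-0.7760) = 104.9905°; ψ = atan2(-2.5981,1.5001) = -59.9989°
θ_1 = β − ψ = 164.9894°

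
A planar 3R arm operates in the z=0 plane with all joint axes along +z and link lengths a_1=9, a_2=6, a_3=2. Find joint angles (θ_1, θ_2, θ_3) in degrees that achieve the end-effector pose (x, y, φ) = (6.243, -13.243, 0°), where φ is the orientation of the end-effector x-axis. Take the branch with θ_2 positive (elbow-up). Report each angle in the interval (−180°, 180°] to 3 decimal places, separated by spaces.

wrist centre = target − a_3·(cos φ, sin φ) = (4.2430, -13.2430)
cos θ_2 = (193.3801−9²−6²)/(2·9·6) = 0.7072; θ_2 = 44.9906° (elbow-up)
β = atan2(-13.2430,4.2430) = -72.2348°; ψ = atan2(4.2419,13.2433) = 17.7607°
θ_1 = β − ψ = -89.9954°
θ_3 = φ − θ_1 − θ_2 = 45.0049° (wrapped to (-180°,180°])

-89.995 44.991 45.005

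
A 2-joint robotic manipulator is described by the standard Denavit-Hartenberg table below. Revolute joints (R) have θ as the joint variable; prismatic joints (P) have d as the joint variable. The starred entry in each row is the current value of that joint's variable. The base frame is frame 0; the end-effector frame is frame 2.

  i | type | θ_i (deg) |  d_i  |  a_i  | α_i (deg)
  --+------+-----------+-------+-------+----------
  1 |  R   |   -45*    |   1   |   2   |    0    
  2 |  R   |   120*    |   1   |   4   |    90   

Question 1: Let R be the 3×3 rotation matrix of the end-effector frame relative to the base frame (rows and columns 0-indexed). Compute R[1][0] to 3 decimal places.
End-effector x-axis (col 0 of R) = (0.2588,0.9659,0.0000)
R[1][0] = 0.9659

0.966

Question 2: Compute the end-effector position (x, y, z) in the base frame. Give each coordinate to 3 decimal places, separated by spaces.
2.449 2.449 2.000

after link 1: o_1 = (1.4142, -1.4142, 1.0000)
after link 2: o_2 = (2.4495, 2.4495, 2.0000)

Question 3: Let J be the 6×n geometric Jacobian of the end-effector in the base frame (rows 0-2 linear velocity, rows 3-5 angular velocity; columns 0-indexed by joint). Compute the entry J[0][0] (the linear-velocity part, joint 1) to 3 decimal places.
-2.449

axis z_0 = ẑ; lever o_n−o_0 = (2.4495,2.4495,2.0000)
cross product → J_v[:, 0] = (-2.4495,2.4495,0.0000)
J_ω[:, 0] = z_0
entry J[0][0] = -2.4495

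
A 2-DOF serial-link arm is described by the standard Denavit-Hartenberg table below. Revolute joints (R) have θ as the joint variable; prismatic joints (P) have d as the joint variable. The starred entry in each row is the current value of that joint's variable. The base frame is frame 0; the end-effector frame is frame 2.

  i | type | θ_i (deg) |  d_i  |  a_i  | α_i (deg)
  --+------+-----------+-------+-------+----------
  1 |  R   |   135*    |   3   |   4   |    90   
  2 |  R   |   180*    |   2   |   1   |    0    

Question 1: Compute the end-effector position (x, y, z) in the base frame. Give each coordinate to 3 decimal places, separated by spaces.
after link 1: o_1 = (-2.8284, 2.8284, 3.0000)
after link 2: o_2 = (-0.7071, 3.5355, 3.0000)

-0.707 3.536 3.000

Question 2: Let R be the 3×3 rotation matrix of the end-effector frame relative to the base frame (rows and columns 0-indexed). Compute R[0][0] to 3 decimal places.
End-effector x-axis (col 0 of R) = (0.7071,-0.7071,0.0000)
R[0][0] = 0.7071

0.707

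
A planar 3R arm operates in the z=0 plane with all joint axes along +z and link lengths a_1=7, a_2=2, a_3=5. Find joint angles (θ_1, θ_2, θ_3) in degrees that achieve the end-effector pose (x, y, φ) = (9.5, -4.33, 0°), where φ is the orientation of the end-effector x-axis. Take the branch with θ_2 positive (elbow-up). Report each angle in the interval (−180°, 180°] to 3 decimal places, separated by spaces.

-59.999 120.003 -60.004

wrist centre = target − a_3·(cos φ, sin φ) = (4.5000, -4.3300)
cos θ_2 = (38.9989−7²−2²)/(2·7·2) = -0.5000; θ_2 = 120.0026° (elbow-up)
β = atan2(-4.3300,4.5000) = -43.8970°; ψ = atan2(1.7320,5.9999) = 16.1019°
θ_1 = β − ψ = -59.9990°
θ_3 = φ − θ_1 − θ_2 = -60.0036° (wrapped to (-180°,180°])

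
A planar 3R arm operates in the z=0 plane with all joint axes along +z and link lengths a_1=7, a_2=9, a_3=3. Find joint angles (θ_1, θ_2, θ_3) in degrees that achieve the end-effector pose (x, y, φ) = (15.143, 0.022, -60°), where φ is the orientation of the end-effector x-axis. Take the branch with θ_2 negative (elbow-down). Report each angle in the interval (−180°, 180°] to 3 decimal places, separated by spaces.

45.000 -60.002 -44.998

wrist centre = target − a_3·(cos φ, sin φ) = (13.6430, 2.6201)
cos θ_2 = (192.9962−7²−9²)/(2·7·9) = 0.5000; θ_2 = -60.0020° (elbow-down)
β = atan2(2.6201,13.6430) = 10.8710°; ψ = atan2(-7.7944,11.4997) = -34.1290°
θ_1 = β − ψ = 45.0000°
θ_3 = φ − θ_1 − θ_2 = -44.9980° (wrapped to (-180°,180°])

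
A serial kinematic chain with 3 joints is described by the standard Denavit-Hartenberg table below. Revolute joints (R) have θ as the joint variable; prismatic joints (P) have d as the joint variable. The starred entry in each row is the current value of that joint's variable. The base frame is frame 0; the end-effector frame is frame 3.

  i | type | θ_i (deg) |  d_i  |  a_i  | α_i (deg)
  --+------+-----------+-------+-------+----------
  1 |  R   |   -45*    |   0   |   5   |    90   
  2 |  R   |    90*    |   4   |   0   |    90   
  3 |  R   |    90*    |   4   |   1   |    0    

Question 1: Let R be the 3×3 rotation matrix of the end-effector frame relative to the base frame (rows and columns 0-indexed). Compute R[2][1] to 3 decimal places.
End-effector y-axis (col 1 of R) = (-0.0000,-0.0000,-1.0000)
R[2][1] = -1.0000

-1.000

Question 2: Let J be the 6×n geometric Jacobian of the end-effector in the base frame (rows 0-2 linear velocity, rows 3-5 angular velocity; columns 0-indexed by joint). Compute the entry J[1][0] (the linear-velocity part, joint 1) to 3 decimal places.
axis z_0 = ẑ; lever o_n−o_0 = (2.8284,-9.8995,0.0000)
cross product → J_v[:, 0] = (9.8995,2.8284,-0.0000)
J_ω[:, 0] = z_0
entry J[1][0] = 2.8284

2.828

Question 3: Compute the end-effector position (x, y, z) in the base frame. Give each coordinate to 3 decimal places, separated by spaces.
2.828 -9.899 0.000

after link 1: o_1 = (3.5355, -3.5355, 0.0000)
after link 2: o_2 = (0.7071, -6.3640, 0.0000)
after link 3: o_3 = (2.8284, -9.8995, 0.0000)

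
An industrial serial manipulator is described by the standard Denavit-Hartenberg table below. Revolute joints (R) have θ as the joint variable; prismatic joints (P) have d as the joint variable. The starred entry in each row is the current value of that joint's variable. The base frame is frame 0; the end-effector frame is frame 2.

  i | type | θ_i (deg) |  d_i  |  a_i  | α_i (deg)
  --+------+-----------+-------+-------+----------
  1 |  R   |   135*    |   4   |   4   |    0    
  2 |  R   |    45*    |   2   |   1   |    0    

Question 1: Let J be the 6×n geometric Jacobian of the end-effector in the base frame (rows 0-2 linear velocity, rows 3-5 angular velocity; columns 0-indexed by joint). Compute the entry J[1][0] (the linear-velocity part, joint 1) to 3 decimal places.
axis z_0 = ẑ; lever o_n−o_0 = (-3.8284,2.8284,6.0000)
cross product → J_v[:, 0] = (-2.8284,-3.8284,0.0000)
J_ω[:, 0] = z_0
entry J[1][0] = -3.8284

-3.828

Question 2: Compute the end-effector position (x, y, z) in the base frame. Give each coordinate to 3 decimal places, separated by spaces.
after link 1: o_1 = (-2.8284, 2.8284, 4.0000)
after link 2: o_2 = (-3.8284, 2.8284, 6.0000)

-3.828 2.828 6.000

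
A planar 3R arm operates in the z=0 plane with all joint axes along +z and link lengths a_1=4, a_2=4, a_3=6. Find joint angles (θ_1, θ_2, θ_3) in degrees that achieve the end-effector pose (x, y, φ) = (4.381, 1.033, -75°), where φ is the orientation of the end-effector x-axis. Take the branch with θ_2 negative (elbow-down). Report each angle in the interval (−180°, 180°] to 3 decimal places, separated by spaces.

wrist centre = target − a_3·(cos φ, sin φ) = (2.8281, 6.8286)
cos θ_2 = (54.6272−4²−4²)/(2·4·4) = 0.7071; θ_2 = -45.0005° (elbow-down)
β = atan2(6.8286,2.8281) = 67.5028°; ψ = atan2(-2.8285,6.8284) = -22.5002°
θ_1 = β − ψ = 90.0031°
θ_3 = φ − θ_1 − θ_2 = -120.0026° (wrapped to (-180°,180°])

90.003 -45.000 -120.003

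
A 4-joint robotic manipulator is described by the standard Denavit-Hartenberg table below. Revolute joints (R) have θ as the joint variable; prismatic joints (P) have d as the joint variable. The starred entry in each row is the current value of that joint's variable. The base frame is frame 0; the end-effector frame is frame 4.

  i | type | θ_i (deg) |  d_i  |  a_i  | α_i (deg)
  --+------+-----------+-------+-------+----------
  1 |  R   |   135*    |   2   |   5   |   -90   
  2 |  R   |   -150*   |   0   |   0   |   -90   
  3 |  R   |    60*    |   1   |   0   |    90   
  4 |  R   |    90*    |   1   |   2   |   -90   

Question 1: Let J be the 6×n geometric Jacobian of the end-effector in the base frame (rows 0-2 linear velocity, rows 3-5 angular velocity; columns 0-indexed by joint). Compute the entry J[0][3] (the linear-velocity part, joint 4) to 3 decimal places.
axis z_3 = (0.1768,-0.8839,0.4330); lever o_n−o_3 = (-0.5303,-0.1768,2.1651)
cross product → J_v[:, 3] = (-1.8371,-0.6124,-0.5000)
J_ω[:, 3] = z_3
entry J[0][3] = -1.8371

-1.837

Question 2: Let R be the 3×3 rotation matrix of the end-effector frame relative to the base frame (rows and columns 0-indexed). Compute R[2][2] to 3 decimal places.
End-effector z-axis (col 2 of R) = (-0.9186,-0.3062,-0.2500)
R[2][2] = -0.2500

-0.250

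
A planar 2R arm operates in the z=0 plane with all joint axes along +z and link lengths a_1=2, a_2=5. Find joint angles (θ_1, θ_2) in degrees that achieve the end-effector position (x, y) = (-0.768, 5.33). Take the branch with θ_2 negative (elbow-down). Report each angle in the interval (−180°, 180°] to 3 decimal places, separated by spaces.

cos θ_2 = (28.9987−2²−5²)/(2·2·5) = -0.0001; θ_2 = -90.0037° (elbow-down)
β = atan2(5.3300,-0.7680) = 98.1993°; ψ = atan2(-5.0000,1.9997) = -68.2017°
θ_1 = β − ψ = 166.4011°

166.401 -90.004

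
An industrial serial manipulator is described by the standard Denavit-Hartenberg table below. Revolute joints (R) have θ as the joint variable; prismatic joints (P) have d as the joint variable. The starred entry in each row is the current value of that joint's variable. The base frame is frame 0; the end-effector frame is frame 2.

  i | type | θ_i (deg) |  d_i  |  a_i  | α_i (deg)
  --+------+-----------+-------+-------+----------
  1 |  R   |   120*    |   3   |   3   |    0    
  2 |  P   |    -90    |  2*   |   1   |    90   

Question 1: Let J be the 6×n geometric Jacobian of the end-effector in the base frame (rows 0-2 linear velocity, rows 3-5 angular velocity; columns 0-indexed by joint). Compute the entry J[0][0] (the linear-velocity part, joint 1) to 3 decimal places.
axis z_0 = ẑ; lever o_n−o_0 = (-0.6340,3.0981,5.0000)
cross product → J_v[:, 0] = (-3.0981,-0.6340,0.0000)
J_ω[:, 0] = z_0
entry J[0][0] = -3.0981

-3.098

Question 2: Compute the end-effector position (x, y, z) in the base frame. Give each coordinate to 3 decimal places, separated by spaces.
-0.634 3.098 5.000

after link 1: o_1 = (-1.5000, 2.5981, 3.0000)
after link 2: o_2 = (-0.6340, 3.0981, 5.0000)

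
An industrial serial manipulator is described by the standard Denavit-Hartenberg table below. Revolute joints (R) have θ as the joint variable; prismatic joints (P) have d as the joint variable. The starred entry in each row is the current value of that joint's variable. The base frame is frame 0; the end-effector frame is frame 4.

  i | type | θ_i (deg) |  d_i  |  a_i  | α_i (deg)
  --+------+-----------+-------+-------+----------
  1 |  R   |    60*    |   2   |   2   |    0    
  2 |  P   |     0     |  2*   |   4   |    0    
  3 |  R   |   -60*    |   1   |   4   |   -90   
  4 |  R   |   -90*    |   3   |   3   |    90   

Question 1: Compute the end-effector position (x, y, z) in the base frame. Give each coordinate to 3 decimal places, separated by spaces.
after link 1: o_1 = (1.0000, 1.7321, 2.0000)
after link 2: o_2 = (3.0000, 5.1962, 4.0000)
after link 3: o_3 = (7.0000, 5.1962, 5.0000)
after link 4: o_4 = (7.0000, 8.1962, 8.0000)

7.000 8.196 8.000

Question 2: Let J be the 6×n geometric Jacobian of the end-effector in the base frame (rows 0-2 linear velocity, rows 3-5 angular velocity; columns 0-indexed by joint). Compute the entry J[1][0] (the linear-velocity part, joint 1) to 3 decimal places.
7.000

axis z_0 = ẑ; lever o_n−o_0 = (7.0000,8.1962,8.0000)
cross product → J_v[:, 0] = (-8.1962,7.0000,0.0000)
J_ω[:, 0] = z_0
entry J[1][0] = 7.0000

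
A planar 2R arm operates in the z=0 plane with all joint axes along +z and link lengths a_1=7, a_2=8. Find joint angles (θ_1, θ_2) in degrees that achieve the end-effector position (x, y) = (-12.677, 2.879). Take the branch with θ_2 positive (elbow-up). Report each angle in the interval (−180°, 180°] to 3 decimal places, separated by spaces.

134.999 60.003

cos θ_2 = (168.9950−7²−8²)/(2·7·8) = 0.5000; θ_2 = 60.0030° (elbow-up)
β = atan2(2.8790,-12.6770) = 167.2049°; ψ = atan2(6.9284,10.9996) = 32.2058°
θ_1 = β − ψ = 134.9991°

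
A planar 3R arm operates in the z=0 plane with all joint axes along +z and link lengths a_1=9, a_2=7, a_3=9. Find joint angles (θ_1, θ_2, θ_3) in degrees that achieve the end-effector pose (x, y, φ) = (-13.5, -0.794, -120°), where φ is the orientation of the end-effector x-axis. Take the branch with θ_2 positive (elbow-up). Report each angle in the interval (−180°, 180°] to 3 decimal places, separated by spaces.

104.250 89.999 45.752

wrist centre = target − a_3·(cos φ, sin φ) = (-9.0000, 7.0002)
cos θ_2 = (130.0032−9²−7²)/(2·9·7) = 0.0000; θ_2 = 89.9985° (elbow-up)
β = atan2(7.0002,-9.0000) = 142.1241°; ψ = atan2(7.0000,9.0002) = 37.8744°
θ_1 = β − ψ = 104.2497°
θ_3 = φ − θ_1 − θ_2 = 45.7518° (wrapped to (-180°,180°])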